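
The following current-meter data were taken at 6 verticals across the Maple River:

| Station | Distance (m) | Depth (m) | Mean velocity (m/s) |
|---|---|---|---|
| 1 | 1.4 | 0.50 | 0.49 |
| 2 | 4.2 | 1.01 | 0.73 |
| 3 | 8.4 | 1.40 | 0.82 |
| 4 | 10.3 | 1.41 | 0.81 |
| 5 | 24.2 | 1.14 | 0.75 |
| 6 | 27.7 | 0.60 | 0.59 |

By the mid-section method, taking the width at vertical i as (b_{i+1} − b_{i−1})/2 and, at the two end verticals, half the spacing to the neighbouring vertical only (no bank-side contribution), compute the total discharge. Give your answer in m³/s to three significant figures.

23.5 m³/s

w_1 = (4.2 − 1.4)/2 = 1.4 m; q_1 = 0.49 × 0.50 × 1.4 = 0.3430 m³/s
w_2 = (8.4 − 1.4)/2 = 3.5 m; q_2 = 0.73 × 1.01 × 3.5 = 2.581 m³/s
w_3 = (10.3 − 4.2)/2 = 3.05 m; q_3 = 0.82 × 1.40 × 3.05 = 3.501 m³/s
w_4 = (24.2 − 8.4)/2 = 7.9 m; q_4 = 0.81 × 1.41 × 7.9 = 9.023 m³/s
w_5 = (27.7 − 10.3)/2 = 8.7 m; q_5 = 0.75 × 1.14 × 8.7 = 7.439 m³/s
w_6 = (27.7 − 24.2)/2 = 1.75 m; q_6 = 0.59 × 0.60 × 1.75 = 0.6195 m³/s
Q = Σ qᵢ = 23.51 m³/s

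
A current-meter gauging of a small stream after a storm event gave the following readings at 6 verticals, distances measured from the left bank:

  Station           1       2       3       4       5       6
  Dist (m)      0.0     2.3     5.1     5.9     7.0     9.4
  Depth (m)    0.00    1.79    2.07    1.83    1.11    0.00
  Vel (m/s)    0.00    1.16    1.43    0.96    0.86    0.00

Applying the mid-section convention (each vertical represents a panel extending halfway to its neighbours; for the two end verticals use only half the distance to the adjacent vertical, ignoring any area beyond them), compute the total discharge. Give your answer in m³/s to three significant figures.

w_2 = (5.1 − 0.0)/2 = 2.55 m; q_2 = 1.16 × 1.79 × 2.55 = 5.295 m³/s
w_3 = (5.9 − 2.3)/2 = 1.8 m; q_3 = 1.43 × 2.07 × 1.8 = 5.328 m³/s
w_4 = (7.0 − 5.1)/2 = 0.95 m; q_4 = 0.96 × 1.83 × 0.95 = 1.669 m³/s
w_5 = (9.4 − 5.9)/2 = 1.75 m; q_5 = 0.86 × 1.11 × 1.75 = 1.671 m³/s
Stations 1, 6 contribute zero (depth or velocity is 0).
Q = Σ qᵢ = 13.96 m³/s

14.0 m³/s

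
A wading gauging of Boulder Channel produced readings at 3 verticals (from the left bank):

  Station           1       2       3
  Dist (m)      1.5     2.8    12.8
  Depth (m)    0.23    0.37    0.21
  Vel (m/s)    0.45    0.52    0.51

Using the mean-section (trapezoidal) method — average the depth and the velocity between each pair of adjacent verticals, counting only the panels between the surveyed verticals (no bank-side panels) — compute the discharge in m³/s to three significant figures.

Panel 1-2: Δb = 1.3 m, d̄ = (0.23+0.37)/2 = 0.3, v̄ = (0.45+0.52)/2 = 0.485 → q = 1.3×0.3×0.485 = 0.1892 m³/s
Panel 2-3: Δb = 10 m, d̄ = (0.37+0.21)/2 = 0.29, v̄ = (0.52+0.51)/2 = 0.515 → q = 10×0.29×0.515 = 1.494 m³/s
Q = Σ q = 1.683 m³/s

1.68 m³/s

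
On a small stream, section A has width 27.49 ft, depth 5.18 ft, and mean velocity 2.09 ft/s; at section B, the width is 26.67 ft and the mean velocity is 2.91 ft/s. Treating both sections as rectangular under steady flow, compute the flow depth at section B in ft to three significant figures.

Q = A₁V₁ = (27.49×5.18) × 2.09 = 297.6 ft³/s
d₂ = Q/(b₂ V₂) = 297.6/(26.67×2.91) = 3.835 ft

3.83 ft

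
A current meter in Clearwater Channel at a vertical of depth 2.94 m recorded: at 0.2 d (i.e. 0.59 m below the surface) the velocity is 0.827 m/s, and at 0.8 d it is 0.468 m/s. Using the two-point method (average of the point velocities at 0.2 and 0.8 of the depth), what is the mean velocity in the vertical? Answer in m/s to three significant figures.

v̄ = (0.827 + 0.468) / 2 = 0.6475 m/s

0.648 m/s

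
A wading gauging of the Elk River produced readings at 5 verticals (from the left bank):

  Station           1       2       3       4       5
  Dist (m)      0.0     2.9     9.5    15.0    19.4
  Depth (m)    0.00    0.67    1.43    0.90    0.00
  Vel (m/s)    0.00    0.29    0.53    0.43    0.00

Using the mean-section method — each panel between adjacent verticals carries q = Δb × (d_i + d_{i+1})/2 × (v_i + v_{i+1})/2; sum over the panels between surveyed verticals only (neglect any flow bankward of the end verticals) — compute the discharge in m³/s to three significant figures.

6.48 m³/s

Panel 1-2: Δb = 2.9 m, d̄ = (0.00+0.67)/2 = 0.335, v̄ = (0.00+0.29)/2 = 0.145 → q = 2.9×0.335×0.145 = 0.1409 m³/s
Panel 2-3: Δb = 6.6 m, d̄ = (0.67+1.43)/2 = 1.05, v̄ = (0.29+0.53)/2 = 0.41 → q = 6.6×1.05×0.41 = 2.841 m³/s
Panel 3-4: Δb = 5.5 m, d̄ = (1.43+0.90)/2 = 1.165, v̄ = (0.53+0.43)/2 = 0.48 → q = 5.5×1.165×0.48 = 3.076 m³/s
Panel 4-5: Δb = 4.4 m, d̄ = (0.90+0.00)/2 = 0.45, v̄ = (0.43+0.00)/2 = 0.215 → q = 4.4×0.45×0.215 = 0.4257 m³/s
Q = Σ q = 6.483 m³/s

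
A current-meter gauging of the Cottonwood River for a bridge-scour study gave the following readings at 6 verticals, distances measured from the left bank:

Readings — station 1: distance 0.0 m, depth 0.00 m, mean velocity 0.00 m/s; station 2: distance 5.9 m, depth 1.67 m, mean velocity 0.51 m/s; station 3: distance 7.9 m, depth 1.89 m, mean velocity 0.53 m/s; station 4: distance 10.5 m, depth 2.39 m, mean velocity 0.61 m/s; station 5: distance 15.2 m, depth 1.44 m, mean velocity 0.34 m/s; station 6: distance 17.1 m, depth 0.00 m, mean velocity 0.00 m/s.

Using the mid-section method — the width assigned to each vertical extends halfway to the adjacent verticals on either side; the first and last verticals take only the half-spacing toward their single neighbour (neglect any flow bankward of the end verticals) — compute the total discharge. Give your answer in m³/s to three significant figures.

12.6 m³/s

w_2 = (7.9 − 0.0)/2 = 3.95 m; q_2 = 0.51 × 1.67 × 3.95 = 3.364 m³/s
w_3 = (10.5 − 5.9)/2 = 2.3 m; q_3 = 0.53 × 1.89 × 2.3 = 2.304 m³/s
w_4 = (15.2 − 7.9)/2 = 3.65 m; q_4 = 0.61 × 2.39 × 3.65 = 5.321 m³/s
w_5 = (17.1 − 10.5)/2 = 3.3 m; q_5 = 0.34 × 1.44 × 3.3 = 1.616 m³/s
Stations 1, 6 contribute zero (depth or velocity is 0).
Q = Σ qᵢ = 12.61 m³/s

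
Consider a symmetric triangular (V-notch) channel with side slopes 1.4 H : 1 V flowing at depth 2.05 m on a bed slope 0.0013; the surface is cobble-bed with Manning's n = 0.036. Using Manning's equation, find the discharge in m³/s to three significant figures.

5.22 m³/s

A = z·y² = 1.4×2.05² = 5.884 m²
P = 2y√(1+z²) = 2×2.05×√(1+1.4²) = 7.054 m
R = A/P = 5.884/7.054 = 0.8341 m
Q = (1/n)·A·R^(2/3)·S^(1/2) = (1/0.036) × 5.884 × 0.8341^(2/3) × 0.0013^(1/2) = 5.221 m³/s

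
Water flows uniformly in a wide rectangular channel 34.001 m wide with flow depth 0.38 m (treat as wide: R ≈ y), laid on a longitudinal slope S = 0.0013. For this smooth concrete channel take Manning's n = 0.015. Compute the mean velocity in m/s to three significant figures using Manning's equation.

A = b·y = 34.001 × 0.38 = 12.92 m²
Wide channel: R ≈ y = 0.38 m
Q = (1/n)·A·R^(2/3)·S^(1/2) = (1/0.015) × 12.92 × 0.3800^(2/3) × 0.0013^(1/2) = 16.29 m³/s
V = Q/A = 16.29/12.92 = 1.261 m/s

1.26 m/s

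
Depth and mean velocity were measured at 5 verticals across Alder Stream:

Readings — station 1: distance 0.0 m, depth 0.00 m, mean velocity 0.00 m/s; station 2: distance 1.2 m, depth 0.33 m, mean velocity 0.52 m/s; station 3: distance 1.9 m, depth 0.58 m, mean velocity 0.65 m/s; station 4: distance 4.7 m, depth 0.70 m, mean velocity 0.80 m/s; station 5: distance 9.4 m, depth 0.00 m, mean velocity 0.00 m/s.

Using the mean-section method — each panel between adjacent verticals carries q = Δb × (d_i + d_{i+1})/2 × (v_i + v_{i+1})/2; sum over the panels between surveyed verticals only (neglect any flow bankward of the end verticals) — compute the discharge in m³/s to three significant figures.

Panel 1-2: Δb = 1.2 m, d̄ = (0.00+0.33)/2 = 0.165, v̄ = (0.00+0.52)/2 = 0.26 → q = 1.2×0.165×0.26 = 0.05148 m³/s
Panel 2-3: Δb = 0.7 m, d̄ = (0.33+0.58)/2 = 0.455, v̄ = (0.52+0.65)/2 = 0.585 → q = 0.7×0.455×0.585 = 0.1863 m³/s
Panel 3-4: Δb = 2.8 m, d̄ = (0.58+0.70)/2 = 0.64, v̄ = (0.65+0.80)/2 = 0.725 → q = 2.8×0.64×0.725 = 1.299 m³/s
Panel 4-5: Δb = 4.7 m, d̄ = (0.70+0.00)/2 = 0.35, v̄ = (0.80+0.00)/2 = 0.4 → q = 4.7×0.35×0.4 = 0.6580 m³/s
Q = Σ q = 2.195 m³/s

2.20 m³/s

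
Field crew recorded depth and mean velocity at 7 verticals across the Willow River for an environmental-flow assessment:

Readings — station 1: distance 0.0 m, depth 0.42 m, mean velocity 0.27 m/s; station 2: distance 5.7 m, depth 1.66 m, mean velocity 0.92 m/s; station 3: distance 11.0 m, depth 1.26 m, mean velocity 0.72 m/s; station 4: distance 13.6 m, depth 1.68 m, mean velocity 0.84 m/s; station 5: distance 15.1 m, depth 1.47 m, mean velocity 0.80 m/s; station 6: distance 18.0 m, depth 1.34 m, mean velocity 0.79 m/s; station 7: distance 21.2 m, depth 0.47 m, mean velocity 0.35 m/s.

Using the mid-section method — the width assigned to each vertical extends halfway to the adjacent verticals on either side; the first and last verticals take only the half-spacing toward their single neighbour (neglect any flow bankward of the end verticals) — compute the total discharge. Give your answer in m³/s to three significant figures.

21.3 m³/s

w_1 = (5.7 − 0.0)/2 = 2.85 m; q_1 = 0.27 × 0.42 × 2.85 = 0.3232 m³/s
w_2 = (11.0 − 0.0)/2 = 5.5 m; q_2 = 0.92 × 1.66 × 5.5 = 8.400 m³/s
w_3 = (13.6 − 5.7)/2 = 3.95 m; q_3 = 0.72 × 1.26 × 3.95 = 3.583 m³/s
w_4 = (15.1 − 11.0)/2 = 2.05 m; q_4 = 0.84 × 1.68 × 2.05 = 2.893 m³/s
w_5 = (18.0 − 13.6)/2 = 2.2 m; q_5 = 0.80 × 1.47 × 2.2 = 2.587 m³/s
w_6 = (21.2 − 15.1)/2 = 3.05 m; q_6 = 0.79 × 1.34 × 3.05 = 3.229 m³/s
w_7 = (21.2 − 18.0)/2 = 1.6 m; q_7 = 0.35 × 0.47 × 1.6 = 0.2632 m³/s
Q = Σ qᵢ = 21.28 m³/s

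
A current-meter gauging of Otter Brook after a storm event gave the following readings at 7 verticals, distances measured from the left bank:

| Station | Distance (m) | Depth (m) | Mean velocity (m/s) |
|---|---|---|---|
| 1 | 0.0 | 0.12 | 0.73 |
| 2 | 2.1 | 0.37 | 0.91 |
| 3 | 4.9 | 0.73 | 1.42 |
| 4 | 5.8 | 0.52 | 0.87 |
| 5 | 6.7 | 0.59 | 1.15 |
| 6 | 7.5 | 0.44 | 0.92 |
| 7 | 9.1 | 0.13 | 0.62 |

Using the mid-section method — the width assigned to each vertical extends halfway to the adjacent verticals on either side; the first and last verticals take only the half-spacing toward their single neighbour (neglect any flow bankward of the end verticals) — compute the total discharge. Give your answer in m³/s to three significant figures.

w_1 = (2.1 − 0.0)/2 = 1.05 m; q_1 = 0.73 × 0.12 × 1.05 = 0.09198 m³/s
w_2 = (4.9 − 0.0)/2 = 2.45 m; q_2 = 0.91 × 0.37 × 2.45 = 0.8249 m³/s
w_3 = (5.8 − 2.1)/2 = 1.85 m; q_3 = 1.42 × 0.73 × 1.85 = 1.918 m³/s
w_4 = (6.7 − 4.9)/2 = 0.9 m; q_4 = 0.87 × 0.52 × 0.9 = 0.4072 m³/s
w_5 = (7.5 − 5.8)/2 = 0.85 m; q_5 = 1.15 × 0.59 × 0.85 = 0.5767 m³/s
w_6 = (9.1 − 6.7)/2 = 1.2 m; q_6 = 0.92 × 0.44 × 1.2 = 0.4858 m³/s
w_7 = (9.1 − 7.5)/2 = 0.8 m; q_7 = 0.62 × 0.13 × 0.8 = 0.06448 m³/s
Q = Σ qᵢ = 4.369 m³/s

4.37 m³/s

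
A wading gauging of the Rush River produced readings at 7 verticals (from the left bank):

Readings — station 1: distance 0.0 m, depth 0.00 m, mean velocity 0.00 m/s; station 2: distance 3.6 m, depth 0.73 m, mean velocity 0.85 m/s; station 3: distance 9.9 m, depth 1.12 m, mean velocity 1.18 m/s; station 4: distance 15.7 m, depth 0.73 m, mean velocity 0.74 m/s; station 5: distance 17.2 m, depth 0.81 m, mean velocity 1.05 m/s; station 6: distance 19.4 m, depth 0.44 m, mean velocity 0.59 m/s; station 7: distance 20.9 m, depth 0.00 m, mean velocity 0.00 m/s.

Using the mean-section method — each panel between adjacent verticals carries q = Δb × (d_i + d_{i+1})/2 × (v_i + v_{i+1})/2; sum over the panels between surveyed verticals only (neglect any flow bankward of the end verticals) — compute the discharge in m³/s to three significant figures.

Panel 1-2: Δb = 3.6 m, d̄ = (0.00+0.73)/2 = 0.365, v̄ = (0.00+0.85)/2 = 0.425 → q = 3.6×0.365×0.425 = 0.5585 m³/s
Panel 2-3: Δb = 6.3 m, d̄ = (0.73+1.12)/2 = 0.925, v̄ = (0.85+1.18)/2 = 1.015 → q = 6.3×0.925×1.015 = 5.915 m³/s
Panel 3-4: Δb = 5.8 m, d̄ = (1.12+0.73)/2 = 0.925, v̄ = (1.18+0.74)/2 = 0.96 → q = 5.8×0.925×0.96 = 5.150 m³/s
Panel 4-5: Δb = 1.5 m, d̄ = (0.73+0.81)/2 = 0.77, v̄ = (0.74+1.05)/2 = 0.895 → q = 1.5×0.77×0.895 = 1.034 m³/s
Panel 5-6: Δb = 2.2 m, d̄ = (0.81+0.44)/2 = 0.625, v̄ = (1.05+0.59)/2 = 0.82 → q = 2.2×0.625×0.82 = 1.128 m³/s
Panel 6-7: Δb = 1.5 m, d̄ = (0.44+0.00)/2 = 0.22, v̄ = (0.59+0.00)/2 = 0.295 → q = 1.5×0.22×0.295 = 0.09735 m³/s
Q = Σ q = 13.88 m³/s

13.9 m³/s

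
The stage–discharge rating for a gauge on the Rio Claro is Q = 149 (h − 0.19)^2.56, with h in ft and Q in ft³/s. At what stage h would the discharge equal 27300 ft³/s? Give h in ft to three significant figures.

h − h₀ = (Q/C)^(1/b) = (27300/149)^(1/2.56) = 7.656 ft
h = 0.19 + 7.656 = 7.846 ft

7.85 ft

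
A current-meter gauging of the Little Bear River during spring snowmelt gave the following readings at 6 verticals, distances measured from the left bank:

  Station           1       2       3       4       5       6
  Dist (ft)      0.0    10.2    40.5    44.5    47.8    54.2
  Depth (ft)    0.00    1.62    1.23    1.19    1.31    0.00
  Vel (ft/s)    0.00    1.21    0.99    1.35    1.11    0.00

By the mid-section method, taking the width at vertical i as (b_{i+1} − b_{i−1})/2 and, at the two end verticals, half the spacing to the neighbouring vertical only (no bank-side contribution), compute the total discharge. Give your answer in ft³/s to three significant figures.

73.5 ft³/s

w_2 = (40.5 − 0.0)/2 = 20.25 ft; q_2 = 1.21 × 1.62 × 20.25 = 39.69 ft³/s
w_3 = (44.5 − 10.2)/2 = 17.15 ft; q_3 = 0.99 × 1.23 × 17.15 = 20.88 ft³/s
w_4 = (47.8 − 40.5)/2 = 3.65 ft; q_4 = 1.35 × 1.19 × 3.65 = 5.864 ft³/s
w_5 = (54.2 − 44.5)/2 = 4.85 ft; q_5 = 1.11 × 1.31 × 4.85 = 7.052 ft³/s
Stations 1, 6 contribute zero (depth or velocity is 0).
Q = Σ qᵢ = 73.49 ft³/s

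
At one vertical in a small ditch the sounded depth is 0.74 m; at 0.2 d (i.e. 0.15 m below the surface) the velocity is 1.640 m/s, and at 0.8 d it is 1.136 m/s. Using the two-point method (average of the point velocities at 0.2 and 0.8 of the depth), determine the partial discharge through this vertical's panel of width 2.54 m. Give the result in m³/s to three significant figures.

v̄ = (1.640 + 1.136) / 2 = 1.388 m/s
q = v̄ × d × w = 1.388 × 0.74 × 2.54 = 2.609 m³/s

2.61 m³/s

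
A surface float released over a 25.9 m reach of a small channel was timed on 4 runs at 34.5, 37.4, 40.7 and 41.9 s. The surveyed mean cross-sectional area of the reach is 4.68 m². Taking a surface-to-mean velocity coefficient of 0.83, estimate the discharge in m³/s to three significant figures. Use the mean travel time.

t̄ = (34.5 + 37.4 + 40.7 + 41.9) / 4 = 38.625 s
v_surface = L / t̄ = 25.9 / 38.625 = 0.6706 m/s
v_mean = 0.83 × 0.6706 = 0.5566 m/s
Q = A × v_mean = 4.68 × 0.5566 = 2.605 m³/s

2.60 m³/s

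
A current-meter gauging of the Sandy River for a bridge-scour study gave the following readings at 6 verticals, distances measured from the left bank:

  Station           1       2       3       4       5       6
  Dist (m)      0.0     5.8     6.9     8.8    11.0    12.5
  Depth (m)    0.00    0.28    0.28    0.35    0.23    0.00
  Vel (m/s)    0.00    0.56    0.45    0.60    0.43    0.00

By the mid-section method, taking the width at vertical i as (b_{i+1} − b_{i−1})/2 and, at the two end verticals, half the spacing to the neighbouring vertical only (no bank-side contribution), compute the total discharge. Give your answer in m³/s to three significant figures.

1.34 m³/s

w_2 = (6.9 − 0.0)/2 = 3.45 m; q_2 = 0.56 × 0.28 × 3.45 = 0.5410 m³/s
w_3 = (8.8 − 5.8)/2 = 1.5 m; q_3 = 0.45 × 0.28 × 1.5 = 0.1890 m³/s
w_4 = (11.0 − 6.9)/2 = 2.05 m; q_4 = 0.60 × 0.35 × 2.05 = 0.4305 m³/s
w_5 = (12.5 − 8.8)/2 = 1.85 m; q_5 = 0.43 × 0.23 × 1.85 = 0.1830 m³/s
Stations 1, 6 contribute zero (depth or velocity is 0).
Q = Σ qᵢ = 1.343 m³/s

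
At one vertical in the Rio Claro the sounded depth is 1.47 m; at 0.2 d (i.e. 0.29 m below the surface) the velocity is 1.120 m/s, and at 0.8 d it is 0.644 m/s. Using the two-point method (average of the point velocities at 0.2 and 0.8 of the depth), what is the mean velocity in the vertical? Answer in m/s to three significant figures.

v̄ = (1.120 + 0.644) / 2 = 0.8820 m/s

0.882 m/s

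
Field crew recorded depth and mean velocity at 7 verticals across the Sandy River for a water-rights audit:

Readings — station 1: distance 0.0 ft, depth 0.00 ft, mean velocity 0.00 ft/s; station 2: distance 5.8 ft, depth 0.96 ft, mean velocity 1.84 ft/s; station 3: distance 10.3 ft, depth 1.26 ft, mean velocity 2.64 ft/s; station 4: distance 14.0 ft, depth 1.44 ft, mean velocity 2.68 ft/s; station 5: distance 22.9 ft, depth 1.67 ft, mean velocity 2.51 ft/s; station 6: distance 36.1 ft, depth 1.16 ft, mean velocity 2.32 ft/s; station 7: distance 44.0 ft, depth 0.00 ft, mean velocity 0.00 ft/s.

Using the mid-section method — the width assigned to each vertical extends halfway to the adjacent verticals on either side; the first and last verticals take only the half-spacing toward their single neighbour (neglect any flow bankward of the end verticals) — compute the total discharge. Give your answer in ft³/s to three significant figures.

w_2 = (10.3 − 0.0)/2 = 5.15 ft; q_2 = 1.84 × 0.96 × 5.15 = 9.097 ft³/s
w_3 = (14.0 − 5.8)/2 = 4.1 ft; q_3 = 2.64 × 1.26 × 4.1 = 13.64 ft³/s
w_4 = (22.9 − 10.3)/2 = 6.3 ft; q_4 = 2.68 × 1.44 × 6.3 = 24.31 ft³/s
w_5 = (36.1 − 14.0)/2 = 11.05 ft; q_5 = 2.51 × 1.67 × 11.05 = 46.32 ft³/s
w_6 = (44.0 − 22.9)/2 = 10.55 ft; q_6 = 2.32 × 1.16 × 10.55 = 28.39 ft³/s
Stations 1, 7 contribute zero (depth or velocity is 0).
Q = Σ qᵢ = 121.8 ft³/s

122 ft³/s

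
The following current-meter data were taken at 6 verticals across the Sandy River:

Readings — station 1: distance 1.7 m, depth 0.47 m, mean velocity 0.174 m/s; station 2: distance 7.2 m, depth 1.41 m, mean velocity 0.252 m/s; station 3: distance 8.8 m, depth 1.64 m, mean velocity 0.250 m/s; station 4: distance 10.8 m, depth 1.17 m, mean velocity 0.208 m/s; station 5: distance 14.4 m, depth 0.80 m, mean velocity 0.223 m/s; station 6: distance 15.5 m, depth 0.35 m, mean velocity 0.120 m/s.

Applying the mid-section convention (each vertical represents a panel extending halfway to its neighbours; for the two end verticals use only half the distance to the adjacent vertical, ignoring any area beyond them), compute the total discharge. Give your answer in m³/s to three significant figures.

w_1 = (7.2 − 1.7)/2 = 2.75 m; q_1 = 0.174 × 0.47 × 2.75 = 0.2249 m³/s
w_2 = (8.8 − 1.7)/2 = 3.55 m; q_2 = 0.252 × 1.41 × 3.55 = 1.261 m³/s
w_3 = (10.8 − 7.2)/2 = 1.8 m; q_3 = 0.250 × 1.64 × 1.8 = 0.7380 m³/s
w_4 = (14.4 − 8.8)/2 = 2.8 m; q_4 = 0.208 × 1.17 × 2.8 = 0.6814 m³/s
w_5 = (15.5 − 10.8)/2 = 2.35 m; q_5 = 0.223 × 0.80 × 2.35 = 0.4192 m³/s
w_6 = (15.5 − 14.4)/2 = 0.55 m; q_6 = 0.120 × 0.35 × 0.55 = 0.02310 m³/s
Q = Σ qᵢ = 3.348 m³/s

3.35 m³/s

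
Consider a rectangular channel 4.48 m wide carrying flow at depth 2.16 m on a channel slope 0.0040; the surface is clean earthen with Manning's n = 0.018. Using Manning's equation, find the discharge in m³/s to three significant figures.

A = b·y = 4.48 × 2.16 = 9.677 m²
P = b + 2y = 4.48 + 2×2.16 = 8.800 m
R = A/P = 9.677/8.800 = 1.100 m
Q = (1/n)·A·R^(2/3)·S^(1/2) = (1/0.018) × 9.677 × 1.100^(2/3) × 0.0040^(1/2) = 36.22 m³/s

36.2 m³/s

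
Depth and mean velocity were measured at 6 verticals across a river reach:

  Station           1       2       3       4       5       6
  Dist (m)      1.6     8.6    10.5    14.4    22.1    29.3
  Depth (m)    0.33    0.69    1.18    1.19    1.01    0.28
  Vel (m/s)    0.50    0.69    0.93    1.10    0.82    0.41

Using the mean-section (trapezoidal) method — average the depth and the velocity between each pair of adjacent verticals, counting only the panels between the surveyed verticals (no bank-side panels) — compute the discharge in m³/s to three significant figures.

19.2 m³/s

Panel 1-2: Δb = 7 m, d̄ = (0.33+0.69)/2 = 0.51, v̄ = (0.50+0.69)/2 = 0.595 → q = 7×0.51×0.595 = 2.124 m³/s
Panel 2-3: Δb = 1.9 m, d̄ = (0.69+1.18)/2 = 0.935, v̄ = (0.69+0.93)/2 = 0.81 → q = 1.9×0.935×0.81 = 1.439 m³/s
Panel 3-4: Δb = 3.9 m, d̄ = (1.18+1.19)/2 = 1.185, v̄ = (0.93+1.10)/2 = 1.015 → q = 3.9×1.185×1.015 = 4.691 m³/s
Panel 4-5: Δb = 7.7 m, d̄ = (1.19+1.01)/2 = 1.1, v̄ = (1.10+0.82)/2 = 0.96 → q = 7.7×1.1×0.96 = 8.131 m³/s
Panel 5-6: Δb = 7.2 m, d̄ = (1.01+0.28)/2 = 0.645, v̄ = (0.82+0.41)/2 = 0.615 → q = 7.2×0.645×0.615 = 2.856 m³/s
Q = Σ q = 19.24 m³/s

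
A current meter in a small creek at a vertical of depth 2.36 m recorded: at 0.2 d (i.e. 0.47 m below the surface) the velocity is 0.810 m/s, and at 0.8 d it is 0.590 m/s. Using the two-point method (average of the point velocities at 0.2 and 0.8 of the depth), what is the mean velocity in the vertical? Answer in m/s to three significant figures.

0.700 m/s

v̄ = (0.810 + 0.590) / 2 = 0.7000 m/s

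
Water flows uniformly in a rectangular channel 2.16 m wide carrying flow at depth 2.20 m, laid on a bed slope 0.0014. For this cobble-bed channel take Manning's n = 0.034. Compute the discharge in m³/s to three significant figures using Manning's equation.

A = b·y = 2.16 × 2.20 = 4.752 m²
P = b + 2y = 2.16 + 2×2.20 = 6.560 m
R = A/P = 4.752/6.560 = 0.7244 m
Q = (1/n)·A·R^(2/3)·S^(1/2) = (1/0.034) × 4.752 × 0.7244^(2/3) × 0.0014^(1/2) = 4.218 m³/s

4.22 m³/s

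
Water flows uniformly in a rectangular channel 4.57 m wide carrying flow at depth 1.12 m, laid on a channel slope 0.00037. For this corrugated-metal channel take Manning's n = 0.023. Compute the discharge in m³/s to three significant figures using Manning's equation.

3.54 m³/s

A = b·y = 4.57 × 1.12 = 5.118 m²
P = b + 2y = 4.57 + 2×1.12 = 6.810 m
R = A/P = 5.118/6.810 = 0.7516 m
Q = (1/n)·A·R^(2/3)·S^(1/2) = (1/0.023) × 5.118 × 0.7516^(2/3) × 0.00037^(1/2) = 3.539 m³/s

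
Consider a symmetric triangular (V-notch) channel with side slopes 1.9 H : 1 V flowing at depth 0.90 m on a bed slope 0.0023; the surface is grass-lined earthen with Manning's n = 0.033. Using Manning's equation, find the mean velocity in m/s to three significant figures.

0.787 m/s

A = z·y² = 1.9×0.90² = 1.539 m²
P = 2y√(1+z²) = 2×0.90×√(1+1.9²) = 3.865 m
R = A/P = 1.539/3.865 = 0.3982 m
Q = (1/n)·A·R^(2/3)·S^(1/2) = (1/0.033) × 1.539 × 0.3982^(2/3) × 0.0023^(1/2) = 1.211 m³/s
V = Q/A = 1.211/1.539 = 0.7866 m/s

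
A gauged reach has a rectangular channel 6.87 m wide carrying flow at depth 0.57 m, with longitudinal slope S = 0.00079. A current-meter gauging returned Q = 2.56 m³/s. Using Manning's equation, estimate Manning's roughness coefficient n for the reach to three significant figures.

A = b·y = 6.87 × 0.57 = 3.916 m²
P = b + 2y = 6.87 + 2×0.57 = 8.010 m
R = A/P = 3.916/8.010 = 0.4889 m
n = (1/Q)·A·R^(2/3)·S^(1/2) = (1/2.56) × 3.916 × 0.6206 × 0.02811 = 0.02668

0.0267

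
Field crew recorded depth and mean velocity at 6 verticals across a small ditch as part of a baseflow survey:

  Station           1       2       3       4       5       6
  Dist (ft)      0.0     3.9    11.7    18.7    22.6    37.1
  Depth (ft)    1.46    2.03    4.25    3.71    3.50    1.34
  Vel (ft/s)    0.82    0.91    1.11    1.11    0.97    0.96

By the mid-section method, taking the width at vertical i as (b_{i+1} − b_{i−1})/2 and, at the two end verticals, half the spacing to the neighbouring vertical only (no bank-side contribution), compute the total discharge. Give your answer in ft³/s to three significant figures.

111 ft³/s

w_1 = (3.9 − 0.0)/2 = 1.95 ft; q_1 = 0.82 × 1.46 × 1.95 = 2.335 ft³/s
w_2 = (11.7 − 0.0)/2 = 5.85 ft; q_2 = 0.91 × 2.03 × 5.85 = 10.81 ft³/s
w_3 = (18.7 − 3.9)/2 = 7.4 ft; q_3 = 1.11 × 4.25 × 7.4 = 34.91 ft³/s
w_4 = (22.6 − 11.7)/2 = 5.45 ft; q_4 = 1.11 × 3.71 × 5.45 = 22.44 ft³/s
w_5 = (37.1 − 18.7)/2 = 9.2 ft; q_5 = 0.97 × 3.50 × 9.2 = 31.23 ft³/s
w_6 = (37.1 − 22.6)/2 = 7.25 ft; q_6 = 0.96 × 1.34 × 7.25 = 9.326 ft³/s
Q = Σ qᵢ = 111.1 ft³/s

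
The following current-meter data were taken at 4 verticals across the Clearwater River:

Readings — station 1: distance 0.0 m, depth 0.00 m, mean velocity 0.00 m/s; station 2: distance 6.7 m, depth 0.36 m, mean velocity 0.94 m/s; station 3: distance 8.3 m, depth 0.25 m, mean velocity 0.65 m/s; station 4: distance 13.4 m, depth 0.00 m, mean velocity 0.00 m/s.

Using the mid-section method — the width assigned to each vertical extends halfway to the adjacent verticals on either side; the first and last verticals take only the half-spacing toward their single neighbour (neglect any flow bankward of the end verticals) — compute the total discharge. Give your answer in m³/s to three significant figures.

1.95 m³/s

w_2 = (8.3 − 0.0)/2 = 4.15 m; q_2 = 0.94 × 0.36 × 4.15 = 1.404 m³/s
w_3 = (13.4 − 6.7)/2 = 3.35 m; q_3 = 0.65 × 0.25 × 3.35 = 0.5444 m³/s
Stations 1, 4 contribute zero (depth or velocity is 0).
Q = Σ qᵢ = 1.949 m³/s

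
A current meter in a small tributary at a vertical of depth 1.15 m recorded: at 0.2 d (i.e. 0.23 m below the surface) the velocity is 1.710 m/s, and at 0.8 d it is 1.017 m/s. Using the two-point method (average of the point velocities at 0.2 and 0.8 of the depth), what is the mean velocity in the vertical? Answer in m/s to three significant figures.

1.36 m/s

v̄ = (1.710 + 1.017) / 2 = 1.364 m/s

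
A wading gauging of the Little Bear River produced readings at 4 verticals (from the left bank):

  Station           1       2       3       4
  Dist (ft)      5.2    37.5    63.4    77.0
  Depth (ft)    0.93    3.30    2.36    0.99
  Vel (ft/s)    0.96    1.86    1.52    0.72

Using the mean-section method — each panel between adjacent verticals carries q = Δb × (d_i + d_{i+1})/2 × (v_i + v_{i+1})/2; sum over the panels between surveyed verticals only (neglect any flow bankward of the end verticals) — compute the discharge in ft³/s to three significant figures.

Panel 1-2: Δb = 32.3 ft, d̄ = (0.93+3.30)/2 = 2.115, v̄ = (0.96+1.86)/2 = 1.41 → q = 32.3×2.115×1.41 = 96.32 ft³/s
Panel 2-3: Δb = 25.9 ft, d̄ = (3.30+2.36)/2 = 2.83, v̄ = (1.86+1.52)/2 = 1.69 → q = 25.9×2.83×1.69 = 123.9 ft³/s
Panel 3-4: Δb = 13.6 ft, d̄ = (2.36+0.99)/2 = 1.675, v̄ = (1.52+0.72)/2 = 1.12 → q = 13.6×1.675×1.12 = 25.51 ft³/s
Q = Σ q = 245.7 ft³/s

246 ft³/s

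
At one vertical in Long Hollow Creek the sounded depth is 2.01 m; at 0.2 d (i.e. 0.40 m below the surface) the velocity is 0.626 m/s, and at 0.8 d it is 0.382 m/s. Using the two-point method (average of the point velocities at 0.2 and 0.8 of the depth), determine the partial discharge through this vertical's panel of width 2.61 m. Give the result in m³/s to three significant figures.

2.64 m³/s

v̄ = (0.626 + 0.382) / 2 = 0.5040 m/s
q = v̄ × d × w = 0.5040 × 2.01 × 2.61 = 2.644 m³/s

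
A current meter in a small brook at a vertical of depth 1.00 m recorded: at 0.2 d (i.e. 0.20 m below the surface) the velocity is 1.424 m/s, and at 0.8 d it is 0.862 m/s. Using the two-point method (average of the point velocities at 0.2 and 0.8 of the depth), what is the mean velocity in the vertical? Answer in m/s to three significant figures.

v̄ = (1.424 + 0.862) / 2 = 1.143 m/s

1.14 m/s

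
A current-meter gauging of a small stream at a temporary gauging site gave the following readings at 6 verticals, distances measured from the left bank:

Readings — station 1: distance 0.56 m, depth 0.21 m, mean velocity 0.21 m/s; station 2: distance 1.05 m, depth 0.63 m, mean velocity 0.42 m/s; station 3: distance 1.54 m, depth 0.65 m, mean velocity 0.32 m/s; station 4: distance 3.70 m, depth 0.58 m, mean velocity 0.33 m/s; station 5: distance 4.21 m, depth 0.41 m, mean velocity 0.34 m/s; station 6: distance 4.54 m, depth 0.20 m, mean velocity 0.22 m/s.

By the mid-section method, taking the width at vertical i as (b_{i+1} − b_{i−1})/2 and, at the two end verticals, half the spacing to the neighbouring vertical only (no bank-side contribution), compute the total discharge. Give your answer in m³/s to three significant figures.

w_1 = (1.05 − 0.56)/2 = 0.245 m; q_1 = 0.21 × 0.21 × 0.245 = 0.01080 m³/s
w_2 = (1.54 − 0.56)/2 = 0.49 m; q_2 = 0.42 × 0.63 × 0.49 = 0.1297 m³/s
w_3 = (3.70 − 1.05)/2 = 1.325 m; q_3 = 0.32 × 0.65 × 1.325 = 0.2756 m³/s
w_4 = (4.21 − 1.54)/2 = 1.335 m; q_4 = 0.33 × 0.58 × 1.335 = 0.2555 m³/s
w_5 = (4.54 − 3.70)/2 = 0.42 m; q_5 = 0.34 × 0.41 × 0.42 = 0.05855 m³/s
w_6 = (4.54 − 4.21)/2 = 0.165 m; q_6 = 0.22 × 0.20 × 0.165 = 0.007260 m³/s
Q = Σ qᵢ = 0.7374 m³/s

0.737 m³/s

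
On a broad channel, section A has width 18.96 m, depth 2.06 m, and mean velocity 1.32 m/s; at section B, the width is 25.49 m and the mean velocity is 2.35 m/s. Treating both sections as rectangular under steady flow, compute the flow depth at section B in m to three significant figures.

Q = A₁V₁ = (18.96×2.06) × 1.32 = 51.56 m³/s
d₂ = Q/(b₂ V₂) = 51.56/(25.49×2.35) = 0.8607 m

0.861 m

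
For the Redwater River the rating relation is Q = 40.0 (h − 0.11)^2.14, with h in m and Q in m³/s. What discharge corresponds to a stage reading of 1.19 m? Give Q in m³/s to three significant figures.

47.2 m³/s

Q = 40.0 × (1.19 − 0.11)^2.14 = 40.0 × 1.08^2.14 = 47.16 m³/s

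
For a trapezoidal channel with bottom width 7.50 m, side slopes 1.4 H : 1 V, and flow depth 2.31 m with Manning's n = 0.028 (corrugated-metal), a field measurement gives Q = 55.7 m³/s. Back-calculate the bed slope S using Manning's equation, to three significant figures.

A = (b + z·y)·y = (7.50 + 1.4×2.31)×2.31 = 24.80 m²
P = b + 2y√(1+z²) = 7.50 + 2×2.31×√(1+1.4²) = 15.45 m
R = A/P = 24.80/15.45 = 1.605 m
S = (Q·n / (1·A·R^(2/3)))² = (55.7×0.028 / (1×24.80×1.371))² = 0.002105

0.00211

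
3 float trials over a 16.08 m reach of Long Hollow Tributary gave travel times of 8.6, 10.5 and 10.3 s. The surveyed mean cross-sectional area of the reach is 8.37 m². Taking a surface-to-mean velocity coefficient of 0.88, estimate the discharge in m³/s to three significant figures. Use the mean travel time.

t̄ = (8.6 + 10.5 + 10.3) / 3 = 9.8 s
v_surface = L / t̄ = 16.08 / 9.8 = 1.641 m/s
v_mean = 0.88 × 1.641 = 1.444 m/s
Q = A × v_mean = 8.37 × 1.444 = 12.09 m³/s

12.1 m³/s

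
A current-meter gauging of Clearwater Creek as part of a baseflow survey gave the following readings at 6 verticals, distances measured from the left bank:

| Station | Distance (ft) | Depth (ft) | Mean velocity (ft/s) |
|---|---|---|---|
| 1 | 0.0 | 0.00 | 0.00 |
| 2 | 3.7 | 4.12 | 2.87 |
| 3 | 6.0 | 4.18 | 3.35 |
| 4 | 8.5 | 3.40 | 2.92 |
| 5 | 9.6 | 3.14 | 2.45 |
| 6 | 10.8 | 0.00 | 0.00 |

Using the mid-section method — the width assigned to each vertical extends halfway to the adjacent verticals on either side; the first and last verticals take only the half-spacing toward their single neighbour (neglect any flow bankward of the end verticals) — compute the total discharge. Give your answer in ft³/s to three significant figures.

w_2 = (6.0 − 0.0)/2 = 3 ft; q_2 = 2.87 × 4.12 × 3 = 35.47 ft³/s
w_3 = (8.5 − 3.7)/2 = 2.4 ft; q_3 = 3.35 × 4.18 × 2.4 = 33.61 ft³/s
w_4 = (9.6 − 6.0)/2 = 1.8 ft; q_4 = 2.92 × 3.40 × 1.8 = 17.87 ft³/s
w_5 = (10.8 − 8.5)/2 = 1.15 ft; q_5 = 2.45 × 3.14 × 1.15 = 8.847 ft³/s
Stations 1, 6 contribute zero (depth or velocity is 0).
Q = Σ qᵢ = 95.80 ft³/s

95.8 ft³/s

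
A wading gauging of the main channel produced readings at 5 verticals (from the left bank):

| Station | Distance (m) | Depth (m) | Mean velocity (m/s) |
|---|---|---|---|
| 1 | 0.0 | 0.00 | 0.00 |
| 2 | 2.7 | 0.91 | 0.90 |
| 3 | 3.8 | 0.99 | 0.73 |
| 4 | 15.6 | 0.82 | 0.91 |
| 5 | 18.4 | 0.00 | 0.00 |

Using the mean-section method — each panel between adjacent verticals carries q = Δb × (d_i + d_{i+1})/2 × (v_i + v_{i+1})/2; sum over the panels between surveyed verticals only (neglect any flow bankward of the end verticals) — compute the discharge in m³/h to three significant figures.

38500 m³/h

Panel 1-2: Δb = 2.7 m, d̄ = (0.00+0.91)/2 = 0.455, v̄ = (0.00+0.90)/2 = 0.45 → q = 2.7×0.455×0.45 = 0.5528 m³/s
Panel 2-3: Δb = 1.1 m, d̄ = (0.91+0.99)/2 = 0.95, v̄ = (0.90+0.73)/2 = 0.815 → q = 1.1×0.95×0.815 = 0.8517 m³/s
Panel 3-4: Δb = 11.8 m, d̄ = (0.99+0.82)/2 = 0.905, v̄ = (0.73+0.91)/2 = 0.82 → q = 11.8×0.905×0.82 = 8.757 m³/s
Panel 4-5: Δb = 2.8 m, d̄ = (0.82+0.00)/2 = 0.41, v̄ = (0.91+0.00)/2 = 0.455 → q = 2.8×0.41×0.455 = 0.5223 m³/s
Q = Σ q = 10.68 m³/s
= 10.68 × 3600 = 38460 m³/h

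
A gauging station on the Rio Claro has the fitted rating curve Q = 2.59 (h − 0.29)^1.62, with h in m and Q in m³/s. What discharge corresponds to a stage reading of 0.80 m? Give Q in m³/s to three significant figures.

Q = 2.59 × (0.80 − 0.29)^1.62 = 2.59 × 0.51^1.62 = 0.8701 m³/s

0.870 m³/s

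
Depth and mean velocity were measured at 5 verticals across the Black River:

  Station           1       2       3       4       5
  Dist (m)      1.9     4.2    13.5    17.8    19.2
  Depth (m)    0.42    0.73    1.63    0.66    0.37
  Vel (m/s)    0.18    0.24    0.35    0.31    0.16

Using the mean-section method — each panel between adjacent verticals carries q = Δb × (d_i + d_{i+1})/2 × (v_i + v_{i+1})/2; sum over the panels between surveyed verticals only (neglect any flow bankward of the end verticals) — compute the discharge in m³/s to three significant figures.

5.31 m³/s

Panel 1-2: Δb = 2.3 m, d̄ = (0.42+0.73)/2 = 0.575, v̄ = (0.18+0.24)/2 = 0.21 → q = 2.3×0.575×0.21 = 0.2777 m³/s
Panel 2-3: Δb = 9.3 m, d̄ = (0.73+1.63)/2 = 1.18, v̄ = (0.24+0.35)/2 = 0.295 → q = 9.3×1.18×0.295 = 3.237 m³/s
Panel 3-4: Δb = 4.3 m, d̄ = (1.63+0.66)/2 = 1.145, v̄ = (0.35+0.31)/2 = 0.33 → q = 4.3×1.145×0.33 = 1.625 m³/s
Panel 4-5: Δb = 1.4 m, d̄ = (0.66+0.37)/2 = 0.515, v̄ = (0.31+0.16)/2 = 0.235 → q = 1.4×0.515×0.235 = 0.1694 m³/s
Q = Σ q = 5.309 m³/s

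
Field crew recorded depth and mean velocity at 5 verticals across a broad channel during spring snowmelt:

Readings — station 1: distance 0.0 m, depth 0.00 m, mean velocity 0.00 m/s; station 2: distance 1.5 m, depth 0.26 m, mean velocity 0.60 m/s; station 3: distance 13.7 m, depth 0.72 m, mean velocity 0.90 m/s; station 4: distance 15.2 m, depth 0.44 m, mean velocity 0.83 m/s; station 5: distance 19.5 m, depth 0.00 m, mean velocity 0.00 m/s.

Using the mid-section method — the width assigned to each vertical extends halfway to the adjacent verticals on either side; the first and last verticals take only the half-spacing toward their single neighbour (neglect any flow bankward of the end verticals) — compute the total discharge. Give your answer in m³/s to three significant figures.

w_2 = (13.7 − 0.0)/2 = 6.85 m; q_2 = 0.60 × 0.26 × 6.85 = 1.069 m³/s
w_3 = (15.2 − 1.5)/2 = 6.85 m; q_3 = 0.90 × 0.72 × 6.85 = 4.439 m³/s
w_4 = (19.5 − 13.7)/2 = 2.9 m; q_4 = 0.83 × 0.44 × 2.9 = 1.059 m³/s
Stations 1, 5 contribute zero (depth or velocity is 0).
Q = Σ qᵢ = 6.566 m³/s

6.57 m³/s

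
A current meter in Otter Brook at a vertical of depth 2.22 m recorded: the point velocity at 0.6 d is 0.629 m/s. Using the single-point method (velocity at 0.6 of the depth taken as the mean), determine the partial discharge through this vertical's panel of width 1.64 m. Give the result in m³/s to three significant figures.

2.29 m³/s

v̄ = v₀.₆ = 0.629 m/s
q = v̄ × d × w = 0.6290 × 2.22 × 1.64 = 2.290 m³/s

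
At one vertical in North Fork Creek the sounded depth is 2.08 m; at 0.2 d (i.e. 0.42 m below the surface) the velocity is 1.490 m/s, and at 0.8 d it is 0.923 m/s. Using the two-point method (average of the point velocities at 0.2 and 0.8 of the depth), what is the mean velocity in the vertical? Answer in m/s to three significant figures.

1.21 m/s

v̄ = (1.490 + 0.923) / 2 = 1.207 m/s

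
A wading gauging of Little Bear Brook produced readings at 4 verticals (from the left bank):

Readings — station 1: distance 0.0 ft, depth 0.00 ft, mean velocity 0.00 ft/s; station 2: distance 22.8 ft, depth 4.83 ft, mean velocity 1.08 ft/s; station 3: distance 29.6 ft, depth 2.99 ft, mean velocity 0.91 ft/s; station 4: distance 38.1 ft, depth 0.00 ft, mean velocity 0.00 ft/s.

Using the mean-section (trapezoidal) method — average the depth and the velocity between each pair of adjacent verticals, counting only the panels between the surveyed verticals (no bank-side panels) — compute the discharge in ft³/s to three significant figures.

62.0 ft³/s

Panel 1-2: Δb = 22.8 ft, d̄ = (0.00+4.83)/2 = 2.415, v̄ = (0.00+1.08)/2 = 0.54 → q = 22.8×2.415×0.54 = 29.73 ft³/s
Panel 2-3: Δb = 6.8 ft, d̄ = (4.83+2.99)/2 = 3.91, v̄ = (1.08+0.91)/2 = 0.995 → q = 6.8×3.91×0.995 = 26.46 ft³/s
Panel 3-4: Δb = 8.5 ft, d̄ = (2.99+0.00)/2 = 1.495, v̄ = (0.91+0.00)/2 = 0.455 → q = 8.5×1.495×0.455 = 5.782 ft³/s
Q = Σ q = 61.97 ft³/s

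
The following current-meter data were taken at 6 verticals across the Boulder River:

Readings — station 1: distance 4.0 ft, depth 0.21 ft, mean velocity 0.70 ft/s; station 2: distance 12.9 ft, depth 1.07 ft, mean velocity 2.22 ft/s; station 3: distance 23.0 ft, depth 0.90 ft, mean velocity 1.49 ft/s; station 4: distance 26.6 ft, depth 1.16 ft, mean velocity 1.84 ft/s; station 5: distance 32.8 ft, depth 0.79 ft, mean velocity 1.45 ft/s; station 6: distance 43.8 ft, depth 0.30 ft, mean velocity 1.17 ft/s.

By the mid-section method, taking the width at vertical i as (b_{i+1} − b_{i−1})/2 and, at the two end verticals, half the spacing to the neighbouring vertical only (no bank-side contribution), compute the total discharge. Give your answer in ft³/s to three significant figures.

w_1 = (12.9 − 4.0)/2 = 4.45 ft; q_1 = 0.70 × 0.21 × 4.45 = 0.6542 ft³/s
w_2 = (23.0 − 4.0)/2 = 9.5 ft; q_2 = 2.22 × 1.07 × 9.5 = 22.57 ft³/s
w_3 = (26.6 − 12.9)/2 = 6.85 ft; q_3 = 1.49 × 0.90 × 6.85 = 9.186 ft³/s
w_4 = (32.8 − 23.0)/2 = 4.9 ft; q_4 = 1.84 × 1.16 × 4.9 = 10.46 ft³/s
w_5 = (43.8 − 26.6)/2 = 8.6 ft; q_5 = 1.45 × 0.79 × 8.6 = 9.851 ft³/s
w_6 = (43.8 − 32.8)/2 = 5.5 ft; q_6 = 1.17 × 0.30 × 5.5 = 1.931 ft³/s
Q = Σ qᵢ = 54.65 ft³/s

54.6 ft³/s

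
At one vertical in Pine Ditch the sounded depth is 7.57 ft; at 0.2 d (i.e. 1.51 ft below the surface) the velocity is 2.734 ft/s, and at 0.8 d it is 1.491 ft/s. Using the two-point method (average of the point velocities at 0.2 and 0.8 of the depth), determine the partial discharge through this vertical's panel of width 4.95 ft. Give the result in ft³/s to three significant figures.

v̄ = (2.734 + 1.491) / 2 = 2.113 ft/s
q = v̄ × d × w = 2.113 × 7.57 × 4.95 = 79.16 ft³/s

79.2 ft³/s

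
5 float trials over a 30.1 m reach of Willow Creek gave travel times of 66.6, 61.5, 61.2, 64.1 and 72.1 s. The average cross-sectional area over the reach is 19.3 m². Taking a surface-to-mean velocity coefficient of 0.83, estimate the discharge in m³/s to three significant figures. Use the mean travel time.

t̄ = (66.6 + 61.5 + 61.2 + 64.1 + 72.1) / 5 = 65.1 s
v_surface = L / t̄ = 30.1 / 65.1 = 0.4624 m/s
v_mean = 0.83 × 0.4624 = 0.3838 m/s
Q = A × v_mean = 19.3 × 0.3838 = 7.407 m³/s

7.41 m³/s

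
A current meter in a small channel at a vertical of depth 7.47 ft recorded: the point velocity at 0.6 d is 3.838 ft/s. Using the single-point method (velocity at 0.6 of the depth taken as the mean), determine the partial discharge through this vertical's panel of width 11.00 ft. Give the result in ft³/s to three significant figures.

v̄ = v₀.₆ = 3.838 ft/s
q = v̄ × d × w = 3.838 × 7.47 × 11.00 = 315.4 ft³/s

315 ft³/s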